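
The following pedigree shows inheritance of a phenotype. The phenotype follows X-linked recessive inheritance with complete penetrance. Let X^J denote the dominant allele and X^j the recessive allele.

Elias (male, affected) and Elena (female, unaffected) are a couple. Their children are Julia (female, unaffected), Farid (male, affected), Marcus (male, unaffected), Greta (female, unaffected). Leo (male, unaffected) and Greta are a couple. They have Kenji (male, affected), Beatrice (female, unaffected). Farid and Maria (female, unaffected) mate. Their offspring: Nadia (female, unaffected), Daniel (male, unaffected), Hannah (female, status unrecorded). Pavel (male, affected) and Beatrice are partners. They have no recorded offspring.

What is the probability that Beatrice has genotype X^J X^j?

Leo is unaffected, so Leo is X^J Y.
Greta is unaffected so carries J and received j from Elias (X^j Y), so Greta is X^J X^j.
Their cross gives offspring ratios 1/2 X^J X^J : 1/2 X^J X^j. Conditioning on Beatrice being unaffected, P(X^J X^j) = 1/2 / 1 = 1/2.

1/2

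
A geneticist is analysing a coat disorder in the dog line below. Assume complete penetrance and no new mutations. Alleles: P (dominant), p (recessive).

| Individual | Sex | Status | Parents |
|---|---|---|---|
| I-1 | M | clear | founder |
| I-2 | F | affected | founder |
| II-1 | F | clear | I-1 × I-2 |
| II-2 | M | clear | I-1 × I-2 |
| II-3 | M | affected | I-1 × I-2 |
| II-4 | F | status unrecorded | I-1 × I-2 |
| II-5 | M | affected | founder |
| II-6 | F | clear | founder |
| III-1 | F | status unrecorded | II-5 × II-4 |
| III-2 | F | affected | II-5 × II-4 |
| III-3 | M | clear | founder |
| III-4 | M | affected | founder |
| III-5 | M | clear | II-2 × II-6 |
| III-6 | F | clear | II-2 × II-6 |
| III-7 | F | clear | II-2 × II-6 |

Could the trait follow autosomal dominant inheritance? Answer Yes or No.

Yes

A consistent assignment under autosomal dominant exists: I-1 pp, I-2 Pp, II-1 pp, II-2 pp, II-3 Pp, II-4 Pp, II-5 PP, II-6 pp, III-1 PP, III-2 PP, III-3 pp, III-4 PP, III-5 pp, III-6 pp, III-7 pp.
In this assignment every recorded phenotype matches its genotype and every non-founder's genotype is obtainable from its parents' genotypes, so the pedigree is consistent.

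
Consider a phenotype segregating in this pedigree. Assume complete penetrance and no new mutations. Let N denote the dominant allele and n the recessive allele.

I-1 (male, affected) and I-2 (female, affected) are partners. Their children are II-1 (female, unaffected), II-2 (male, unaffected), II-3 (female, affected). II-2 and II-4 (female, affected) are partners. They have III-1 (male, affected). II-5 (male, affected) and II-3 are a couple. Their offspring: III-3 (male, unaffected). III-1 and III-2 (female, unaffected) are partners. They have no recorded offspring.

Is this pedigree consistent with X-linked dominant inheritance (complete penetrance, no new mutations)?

No

Under X-linked dominant, II-1 (unaffected, female) cannot arise from I-1 (affected) × I-2 (affected).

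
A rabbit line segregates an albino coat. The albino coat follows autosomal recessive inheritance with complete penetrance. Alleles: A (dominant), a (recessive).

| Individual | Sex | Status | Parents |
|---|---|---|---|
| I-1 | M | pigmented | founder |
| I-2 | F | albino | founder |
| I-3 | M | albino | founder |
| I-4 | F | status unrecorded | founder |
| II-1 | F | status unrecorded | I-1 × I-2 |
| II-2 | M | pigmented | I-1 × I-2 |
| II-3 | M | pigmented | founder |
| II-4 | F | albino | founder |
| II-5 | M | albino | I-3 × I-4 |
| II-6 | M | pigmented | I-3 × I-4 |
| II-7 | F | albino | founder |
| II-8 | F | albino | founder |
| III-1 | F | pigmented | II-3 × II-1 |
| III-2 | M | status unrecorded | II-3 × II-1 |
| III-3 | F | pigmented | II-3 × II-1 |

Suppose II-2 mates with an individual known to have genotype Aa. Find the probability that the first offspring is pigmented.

II-2 is pigmented so carries A and received a from I-2 (aa), so II-2 is Aa.
The cross gives 1/4 AA : 1/2 Aa : 1/4 aa, so P(offspring is pigmented) = 3/4.

3/4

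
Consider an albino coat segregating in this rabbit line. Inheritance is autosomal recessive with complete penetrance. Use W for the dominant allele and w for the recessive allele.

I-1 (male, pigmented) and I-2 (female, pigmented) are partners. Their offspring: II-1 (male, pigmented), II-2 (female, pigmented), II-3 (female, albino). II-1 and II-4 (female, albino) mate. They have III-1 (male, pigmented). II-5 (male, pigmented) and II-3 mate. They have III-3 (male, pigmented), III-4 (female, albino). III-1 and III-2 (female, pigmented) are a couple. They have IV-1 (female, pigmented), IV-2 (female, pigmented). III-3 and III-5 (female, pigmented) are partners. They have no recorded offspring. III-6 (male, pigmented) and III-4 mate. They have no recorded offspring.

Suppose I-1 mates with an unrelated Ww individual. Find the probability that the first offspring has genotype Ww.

I-1 is pigmented so carries W and passed w to II-3 (ww), so I-1 is Ww.
The cross gives 1/4 WW : 1/2 Ww : 1/4 ww, so P(offspring has genotype Ww) = 1/2.

1/2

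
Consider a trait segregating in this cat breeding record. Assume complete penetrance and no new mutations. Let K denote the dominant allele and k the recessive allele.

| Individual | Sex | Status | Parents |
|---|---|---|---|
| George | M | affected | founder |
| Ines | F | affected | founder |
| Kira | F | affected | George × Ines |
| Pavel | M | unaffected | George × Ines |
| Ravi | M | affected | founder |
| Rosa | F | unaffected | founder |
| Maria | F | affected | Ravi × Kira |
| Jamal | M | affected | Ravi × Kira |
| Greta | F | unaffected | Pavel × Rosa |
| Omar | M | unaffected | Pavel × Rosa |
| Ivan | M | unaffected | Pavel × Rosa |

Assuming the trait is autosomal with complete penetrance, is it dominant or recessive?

dominant

George and Ines are both affected yet have an unaffected child Pavel. Under a recessive model two affected parents are homozygous and every child would be affected, so the trait cannot be recessive.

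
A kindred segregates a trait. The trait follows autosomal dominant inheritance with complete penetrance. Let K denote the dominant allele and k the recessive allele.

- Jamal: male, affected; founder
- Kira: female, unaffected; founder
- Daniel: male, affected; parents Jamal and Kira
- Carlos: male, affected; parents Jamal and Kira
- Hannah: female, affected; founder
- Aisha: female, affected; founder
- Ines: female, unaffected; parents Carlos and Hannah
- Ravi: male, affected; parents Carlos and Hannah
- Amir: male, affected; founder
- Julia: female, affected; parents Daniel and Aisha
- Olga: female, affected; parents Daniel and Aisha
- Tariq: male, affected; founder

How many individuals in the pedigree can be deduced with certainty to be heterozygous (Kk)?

Obligate heterozygotes: Daniel is affected so carries K and received k from Kira (kk), so Daniel is Kk; Carlos is affected so carries K and received k from Kira (kk), so Carlos is Kk; Hannah is affected so carries K and passed k to Ines (kk), so Hannah is Kk.
Every other individual is either homozygous by phenotype or has at least one consistent homozygous assignment, so the count is 3.

3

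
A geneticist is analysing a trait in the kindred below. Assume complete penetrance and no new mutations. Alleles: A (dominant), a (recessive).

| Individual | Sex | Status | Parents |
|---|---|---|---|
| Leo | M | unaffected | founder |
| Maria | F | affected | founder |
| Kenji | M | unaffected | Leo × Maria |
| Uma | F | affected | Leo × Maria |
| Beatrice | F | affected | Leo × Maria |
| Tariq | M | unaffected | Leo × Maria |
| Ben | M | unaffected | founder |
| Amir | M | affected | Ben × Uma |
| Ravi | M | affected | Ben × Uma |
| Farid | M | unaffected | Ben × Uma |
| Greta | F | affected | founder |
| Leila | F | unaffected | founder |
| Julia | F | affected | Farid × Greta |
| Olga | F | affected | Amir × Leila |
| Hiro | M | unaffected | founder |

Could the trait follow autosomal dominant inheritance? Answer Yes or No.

Yes

A consistent assignment under autosomal dominant exists: Leo aa, Maria Aa, Kenji aa, Uma Aa, Beatrice Aa, Tariq aa, Ben aa, Amir Aa, Ravi Aa, Farid aa, Greta AA, Leila aa, Julia Aa, Olga Aa, Hiro aa.
In this assignment every recorded phenotype matches its genotype and every non-founder's genotype is obtainable from its parents' genotypes, so the pedigree is consistent.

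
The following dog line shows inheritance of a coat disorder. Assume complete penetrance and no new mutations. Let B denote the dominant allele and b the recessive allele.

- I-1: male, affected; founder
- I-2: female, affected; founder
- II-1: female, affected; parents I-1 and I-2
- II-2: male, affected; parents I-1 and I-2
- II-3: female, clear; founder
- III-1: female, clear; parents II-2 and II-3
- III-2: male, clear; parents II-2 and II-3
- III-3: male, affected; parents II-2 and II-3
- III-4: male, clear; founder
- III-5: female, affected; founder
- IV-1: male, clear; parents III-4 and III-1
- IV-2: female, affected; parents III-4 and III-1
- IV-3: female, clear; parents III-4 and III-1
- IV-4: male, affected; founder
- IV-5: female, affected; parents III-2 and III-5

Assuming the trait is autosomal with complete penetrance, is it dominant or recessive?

III-4 and III-1 are both clear yet have an affected child IV-2. Under dominance, an affected child requires at least one affected parent, so the trait cannot be dominant.

recessive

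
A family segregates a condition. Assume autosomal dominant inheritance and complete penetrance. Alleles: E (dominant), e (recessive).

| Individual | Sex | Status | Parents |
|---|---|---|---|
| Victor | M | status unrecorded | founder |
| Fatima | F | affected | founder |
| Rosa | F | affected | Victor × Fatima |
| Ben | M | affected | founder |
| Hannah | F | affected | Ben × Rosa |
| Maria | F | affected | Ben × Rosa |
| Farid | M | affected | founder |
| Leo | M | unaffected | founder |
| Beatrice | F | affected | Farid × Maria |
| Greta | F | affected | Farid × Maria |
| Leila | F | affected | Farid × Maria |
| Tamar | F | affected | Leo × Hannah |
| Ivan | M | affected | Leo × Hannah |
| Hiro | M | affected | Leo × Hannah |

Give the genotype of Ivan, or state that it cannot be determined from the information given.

From phenotype alone, Ivan is EE or Ee.
Ivan is affected so carries E and received e from Leo (ee), so Ivan is Ee.

Ee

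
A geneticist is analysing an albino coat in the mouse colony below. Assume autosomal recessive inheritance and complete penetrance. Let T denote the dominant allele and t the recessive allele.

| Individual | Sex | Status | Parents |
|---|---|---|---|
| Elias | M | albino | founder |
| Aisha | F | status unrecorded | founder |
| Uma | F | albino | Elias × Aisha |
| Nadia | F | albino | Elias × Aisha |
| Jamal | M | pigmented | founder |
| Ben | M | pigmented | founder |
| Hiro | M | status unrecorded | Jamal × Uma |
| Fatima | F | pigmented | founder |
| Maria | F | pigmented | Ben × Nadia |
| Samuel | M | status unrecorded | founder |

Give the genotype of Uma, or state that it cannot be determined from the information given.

tt

Uma is albino, so Uma is tt.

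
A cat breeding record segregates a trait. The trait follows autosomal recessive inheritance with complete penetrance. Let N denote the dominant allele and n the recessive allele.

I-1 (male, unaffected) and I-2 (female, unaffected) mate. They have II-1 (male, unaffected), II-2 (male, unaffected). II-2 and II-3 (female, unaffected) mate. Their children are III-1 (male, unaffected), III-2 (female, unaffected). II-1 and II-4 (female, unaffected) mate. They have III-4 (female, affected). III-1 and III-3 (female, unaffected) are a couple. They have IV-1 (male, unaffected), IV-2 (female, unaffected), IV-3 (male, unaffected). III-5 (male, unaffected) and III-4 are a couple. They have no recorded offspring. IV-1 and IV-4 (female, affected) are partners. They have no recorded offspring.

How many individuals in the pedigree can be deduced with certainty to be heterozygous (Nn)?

2

Obligate heterozygotes: II-1 is unaffected so carries N and passed n to III-4 (nn), so II-1 is Nn; II-4 is unaffected so carries N and passed n to III-4 (nn), so II-4 is Nn.
Every other individual is either homozygous by phenotype or has at least one consistent homozygous assignment, so the count is 2.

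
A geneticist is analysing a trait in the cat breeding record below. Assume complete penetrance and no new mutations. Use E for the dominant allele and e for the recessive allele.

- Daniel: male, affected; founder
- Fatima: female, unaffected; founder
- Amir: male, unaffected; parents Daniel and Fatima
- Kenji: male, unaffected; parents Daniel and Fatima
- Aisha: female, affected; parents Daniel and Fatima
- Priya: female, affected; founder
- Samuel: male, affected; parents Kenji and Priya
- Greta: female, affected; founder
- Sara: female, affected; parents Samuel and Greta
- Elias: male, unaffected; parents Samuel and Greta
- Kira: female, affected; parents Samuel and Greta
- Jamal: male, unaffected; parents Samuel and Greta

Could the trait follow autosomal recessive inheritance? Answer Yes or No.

No

Under autosomal recessive, Elias (unaffected, male) cannot arise from Samuel (affected) × Greta (affected).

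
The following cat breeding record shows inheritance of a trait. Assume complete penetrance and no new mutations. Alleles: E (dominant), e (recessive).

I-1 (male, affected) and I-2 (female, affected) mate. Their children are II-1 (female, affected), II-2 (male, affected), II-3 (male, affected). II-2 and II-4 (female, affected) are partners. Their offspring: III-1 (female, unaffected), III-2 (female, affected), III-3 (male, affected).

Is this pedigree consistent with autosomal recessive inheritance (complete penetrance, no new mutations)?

No

Under autosomal recessive, III-1 (unaffected, female) cannot arise from II-2 (affected) × II-4 (affected).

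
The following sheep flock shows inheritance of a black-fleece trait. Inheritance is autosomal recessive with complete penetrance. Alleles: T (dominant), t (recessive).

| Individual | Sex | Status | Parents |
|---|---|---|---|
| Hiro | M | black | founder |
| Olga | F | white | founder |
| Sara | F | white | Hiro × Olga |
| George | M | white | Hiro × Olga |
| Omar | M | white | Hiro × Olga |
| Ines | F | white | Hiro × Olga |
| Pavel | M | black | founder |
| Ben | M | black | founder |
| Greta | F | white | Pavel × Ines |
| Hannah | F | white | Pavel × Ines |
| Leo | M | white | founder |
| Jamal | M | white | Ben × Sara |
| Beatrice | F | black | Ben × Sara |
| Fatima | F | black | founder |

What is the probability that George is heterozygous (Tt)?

George is white so carries T and received t from Hiro (tt), so George is Tt, giving P(Tt) = 1.

1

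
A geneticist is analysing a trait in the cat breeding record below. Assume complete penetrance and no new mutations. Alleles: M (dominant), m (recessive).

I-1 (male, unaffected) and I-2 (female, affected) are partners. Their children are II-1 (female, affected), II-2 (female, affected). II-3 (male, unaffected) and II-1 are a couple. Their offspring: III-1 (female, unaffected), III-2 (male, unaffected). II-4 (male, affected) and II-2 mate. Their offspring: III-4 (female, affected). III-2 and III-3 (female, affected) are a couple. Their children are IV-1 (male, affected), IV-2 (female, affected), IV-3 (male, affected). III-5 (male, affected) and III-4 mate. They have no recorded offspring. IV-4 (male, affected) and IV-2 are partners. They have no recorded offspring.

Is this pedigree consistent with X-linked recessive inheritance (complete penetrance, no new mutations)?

No

Under X-linked recessive, II-1 (affected, female) cannot arise from I-1 (unaffected) × I-2 (affected).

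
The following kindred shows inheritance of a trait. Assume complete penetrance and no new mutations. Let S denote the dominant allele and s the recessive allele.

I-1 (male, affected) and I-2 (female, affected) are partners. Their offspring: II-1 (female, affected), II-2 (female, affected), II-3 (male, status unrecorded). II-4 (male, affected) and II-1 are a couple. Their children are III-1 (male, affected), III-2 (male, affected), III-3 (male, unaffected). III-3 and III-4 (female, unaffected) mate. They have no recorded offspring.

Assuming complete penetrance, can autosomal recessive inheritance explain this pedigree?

No

Under autosomal recessive, III-3 (unaffected, male) cannot arise from II-4 (affected) × II-1 (affected).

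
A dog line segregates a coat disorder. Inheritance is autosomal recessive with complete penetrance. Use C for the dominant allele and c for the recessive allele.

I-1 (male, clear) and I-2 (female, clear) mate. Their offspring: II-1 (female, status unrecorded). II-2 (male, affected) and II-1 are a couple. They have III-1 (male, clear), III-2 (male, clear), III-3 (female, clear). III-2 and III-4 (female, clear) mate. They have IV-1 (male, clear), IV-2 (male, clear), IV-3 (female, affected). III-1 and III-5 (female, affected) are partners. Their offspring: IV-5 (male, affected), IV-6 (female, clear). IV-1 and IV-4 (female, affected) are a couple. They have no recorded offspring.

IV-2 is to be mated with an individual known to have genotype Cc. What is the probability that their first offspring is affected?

1/6

III-2 is clear so carries C and received c from II-2 (cc), so III-2 is Cc.
III-4 is clear so carries C and passed c to IV-3 (cc), so III-4 is Cc.
IV-2 is a clear offspring of III-2 (Cc) × III-4 (Cc), whose cross gives 1/4 CC : 1/2 Cc : 1/4 cc; conditioning on being clear, IV-2 is CC with probability 1/3, Cc with probability 2/3.
Summing over parental genotype combinations, P(offspring is affected) = 2/3·1/4 = 1/6.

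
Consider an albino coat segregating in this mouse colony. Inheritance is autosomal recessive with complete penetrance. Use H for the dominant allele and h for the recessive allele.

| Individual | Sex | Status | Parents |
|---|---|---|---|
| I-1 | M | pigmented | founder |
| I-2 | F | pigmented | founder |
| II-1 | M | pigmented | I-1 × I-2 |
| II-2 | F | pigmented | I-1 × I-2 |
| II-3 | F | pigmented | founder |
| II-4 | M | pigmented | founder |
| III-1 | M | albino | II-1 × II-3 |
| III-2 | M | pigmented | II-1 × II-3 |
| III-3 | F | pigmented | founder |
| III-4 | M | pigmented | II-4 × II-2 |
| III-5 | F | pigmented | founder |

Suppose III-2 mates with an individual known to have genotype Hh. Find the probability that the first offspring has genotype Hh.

II-1 is pigmented so carries H and passed h to III-1 (hh), so II-1 is Hh.
II-3 is pigmented so carries H and passed h to III-1 (hh), so II-3 is Hh.
III-2 is a pigmented offspring of II-1 (Hh) × II-3 (Hh), whose cross gives 1/4 HH : 1/2 Hh : 1/4 hh; conditioning on being pigmented, III-2 is HH with probability 1/3, Hh with probability 2/3.
Summing over parental genotype combinations, P(offspring has genotype Hh) = 1/3·1/2 + 2/3·1/2 = 1/2.

1/2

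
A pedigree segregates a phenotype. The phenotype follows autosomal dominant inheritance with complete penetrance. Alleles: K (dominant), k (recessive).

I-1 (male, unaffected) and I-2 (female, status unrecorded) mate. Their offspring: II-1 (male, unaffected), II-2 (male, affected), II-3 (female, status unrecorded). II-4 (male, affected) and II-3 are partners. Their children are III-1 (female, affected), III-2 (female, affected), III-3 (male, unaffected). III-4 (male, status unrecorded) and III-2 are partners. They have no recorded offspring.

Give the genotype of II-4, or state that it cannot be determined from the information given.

From phenotype alone, II-4 is KK or Kk.
II-4 is affected so carries K and passed k to III-3 (kk), so II-4 is Kk.

Kk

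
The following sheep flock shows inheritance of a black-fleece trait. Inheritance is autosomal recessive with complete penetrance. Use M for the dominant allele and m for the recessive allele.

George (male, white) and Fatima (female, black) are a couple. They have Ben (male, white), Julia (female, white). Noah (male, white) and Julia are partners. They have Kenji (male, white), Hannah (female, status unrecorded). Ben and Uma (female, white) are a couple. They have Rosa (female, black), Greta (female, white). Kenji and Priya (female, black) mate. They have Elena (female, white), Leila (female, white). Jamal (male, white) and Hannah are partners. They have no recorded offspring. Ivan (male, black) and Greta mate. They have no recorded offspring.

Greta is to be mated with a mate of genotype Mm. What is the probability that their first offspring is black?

Ben is white so carries M and received m from Fatima (mm), so Ben is Mm.
Uma is white so carries M and passed m to Rosa (mm), so Uma is Mm.
Greta is a white offspring of Ben (Mm) × Uma (Mm), whose cross gives 1/4 MM : 1/2 Mm : 1/4 mm; conditioning on being white, Greta is MM with probability 1/3, Mm with probability 2/3.
Summing over parental genotype combinations, P(offspring is black) = 2/3·1/4 = 1/6.

1/6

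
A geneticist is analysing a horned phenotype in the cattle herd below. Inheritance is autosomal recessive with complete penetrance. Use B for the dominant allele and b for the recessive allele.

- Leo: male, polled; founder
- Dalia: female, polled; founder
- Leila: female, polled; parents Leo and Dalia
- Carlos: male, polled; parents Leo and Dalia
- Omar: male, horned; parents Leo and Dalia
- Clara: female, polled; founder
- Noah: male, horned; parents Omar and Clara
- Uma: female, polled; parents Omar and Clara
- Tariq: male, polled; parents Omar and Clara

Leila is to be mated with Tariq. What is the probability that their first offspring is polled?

5/6

Leo is polled so carries B and passed b to Omar (bb), so Leo is Bb.
Dalia is polled so carries B and passed b to Omar (bb), so Dalia is Bb.
Leila is a polled offspring of Leo (Bb) × Dalia (Bb), whose cross gives 1/4 BB : 1/2 Bb : 1/4 bb; conditioning on being polled, Leila is BB with probability 1/3, Bb with probability 2/3.
Tariq is polled so carries B and received b from Omar (bb), so Tariq is Bb.
Summing over parental genotype combinations, P(offspring is polled) = 1/3·1 + 2/3·3/4 = 5/6.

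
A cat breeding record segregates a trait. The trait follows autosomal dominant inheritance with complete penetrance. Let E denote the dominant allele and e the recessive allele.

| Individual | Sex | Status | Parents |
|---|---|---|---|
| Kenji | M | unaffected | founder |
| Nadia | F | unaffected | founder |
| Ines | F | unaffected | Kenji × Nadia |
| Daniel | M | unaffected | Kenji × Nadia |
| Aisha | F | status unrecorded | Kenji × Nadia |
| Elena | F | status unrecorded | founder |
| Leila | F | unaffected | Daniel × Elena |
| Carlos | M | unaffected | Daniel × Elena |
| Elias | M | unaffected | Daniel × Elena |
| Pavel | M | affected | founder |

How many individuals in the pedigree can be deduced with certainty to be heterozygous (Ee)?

0

No individual's genotype is forced to Ee by the pedigree, so the count is 0.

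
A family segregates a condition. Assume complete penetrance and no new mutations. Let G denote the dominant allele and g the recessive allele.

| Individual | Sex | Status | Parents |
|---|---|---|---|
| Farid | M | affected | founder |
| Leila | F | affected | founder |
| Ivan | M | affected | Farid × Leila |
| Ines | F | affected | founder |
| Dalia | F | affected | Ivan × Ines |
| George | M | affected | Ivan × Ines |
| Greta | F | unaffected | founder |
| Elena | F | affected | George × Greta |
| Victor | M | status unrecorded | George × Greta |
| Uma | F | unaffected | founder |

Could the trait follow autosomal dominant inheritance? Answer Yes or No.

Yes

A consistent assignment under autosomal dominant exists: Farid GG, Leila GG, Ivan GG, Ines GG, Dalia GG, George GG, Greta gg, Elena Gg, Victor Gg, Uma gg.
In this assignment every recorded phenotype matches its genotype and every non-founder's genotype is obtainable from its parents' genotypes, so the pedigree is consistent.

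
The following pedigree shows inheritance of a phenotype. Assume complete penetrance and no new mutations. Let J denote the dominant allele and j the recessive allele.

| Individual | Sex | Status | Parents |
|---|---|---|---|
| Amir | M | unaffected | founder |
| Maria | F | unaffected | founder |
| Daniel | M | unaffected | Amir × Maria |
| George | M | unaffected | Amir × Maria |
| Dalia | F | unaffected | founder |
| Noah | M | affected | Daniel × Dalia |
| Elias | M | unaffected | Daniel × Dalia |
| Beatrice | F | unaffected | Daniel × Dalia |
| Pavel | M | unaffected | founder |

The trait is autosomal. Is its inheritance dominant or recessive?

recessive

Daniel and Dalia are both unaffected yet have an affected child Noah. Under dominance, an affected child requires at least one affected parent, so the trait cannot be dominant.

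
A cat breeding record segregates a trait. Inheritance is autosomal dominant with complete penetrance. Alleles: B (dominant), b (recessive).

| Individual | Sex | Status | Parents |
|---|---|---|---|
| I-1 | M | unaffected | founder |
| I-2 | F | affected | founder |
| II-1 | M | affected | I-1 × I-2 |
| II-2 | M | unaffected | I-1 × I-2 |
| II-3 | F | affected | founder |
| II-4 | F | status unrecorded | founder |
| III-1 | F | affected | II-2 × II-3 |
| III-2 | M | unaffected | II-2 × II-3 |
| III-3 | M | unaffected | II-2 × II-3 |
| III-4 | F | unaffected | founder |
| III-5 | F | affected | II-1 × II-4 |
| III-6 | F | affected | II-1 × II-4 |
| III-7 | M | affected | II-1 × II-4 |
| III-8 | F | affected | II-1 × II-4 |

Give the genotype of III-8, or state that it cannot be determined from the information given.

III-8's phenotype allows BB or Bb, and no parent or child forces a single allele at both positions; consistent genotype assignments exist with III-8 as BB or Bb.

cannot be determined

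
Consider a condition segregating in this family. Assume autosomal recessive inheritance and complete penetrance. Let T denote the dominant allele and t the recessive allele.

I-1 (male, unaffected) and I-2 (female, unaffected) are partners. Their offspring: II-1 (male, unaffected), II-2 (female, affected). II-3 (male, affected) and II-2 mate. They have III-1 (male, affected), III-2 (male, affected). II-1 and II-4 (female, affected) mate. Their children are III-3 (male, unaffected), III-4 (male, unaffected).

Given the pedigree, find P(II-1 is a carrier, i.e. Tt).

1/3

I-1 is unaffected so carries T and passed t to II-2 (tt), so I-1 is Tt.
I-2 is unaffected so carries T and passed t to II-2 (tt), so I-2 is Tt.
Their cross gives offspring ratios 1/4 TT : 1/2 Tt : 1/4 tt. Conditioning on II-1 being unaffected, P(Tt) = 1/2 / 3/4 = 2/3 before taking II-1's own offspring into account.
II-4 is affected, so II-4 is tt.
Now use II-1's offspring. Probability of each recorded status — unaffected son III-3: 1/2 if II-1 is Tt, 1 if TT; unaffected son III-4: 1/2 if II-1 is Tt, 1 if TT.
Bayes: P(Tt) = 2/3·1/4 / (2/3·1/4 + 1/3·1) = 1/3.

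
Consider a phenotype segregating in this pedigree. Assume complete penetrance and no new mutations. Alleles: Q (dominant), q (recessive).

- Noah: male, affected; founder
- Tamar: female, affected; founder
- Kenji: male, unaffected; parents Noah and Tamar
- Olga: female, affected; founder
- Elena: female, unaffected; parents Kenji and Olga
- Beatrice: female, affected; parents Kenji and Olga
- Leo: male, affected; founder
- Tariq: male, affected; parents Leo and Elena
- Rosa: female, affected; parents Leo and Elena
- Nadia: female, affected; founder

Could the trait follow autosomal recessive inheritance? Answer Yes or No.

Under autosomal recessive, Kenji (unaffected, male) cannot arise from Noah (affected) × Tamar (affected).

No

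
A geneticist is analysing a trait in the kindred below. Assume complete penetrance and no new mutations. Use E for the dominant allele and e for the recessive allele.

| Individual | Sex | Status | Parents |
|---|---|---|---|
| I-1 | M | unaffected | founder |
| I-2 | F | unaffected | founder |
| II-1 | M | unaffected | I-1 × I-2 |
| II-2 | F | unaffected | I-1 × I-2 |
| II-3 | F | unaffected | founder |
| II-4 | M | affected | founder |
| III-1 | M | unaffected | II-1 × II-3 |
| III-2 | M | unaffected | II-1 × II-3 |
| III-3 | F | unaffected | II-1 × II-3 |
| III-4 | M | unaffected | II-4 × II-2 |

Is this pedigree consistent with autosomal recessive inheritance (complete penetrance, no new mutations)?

A consistent assignment under autosomal recessive exists: I-1 EE, I-2 EE, II-1 EE, II-2 EE, II-3 EE, II-4 ee, III-1 EE, III-2 EE, III-3 EE, III-4 Ee.
In this assignment every recorded phenotype matches its genotype and every non-founder's genotype is obtainable from its parents' genotypes, so the pedigree is consistent.

Yes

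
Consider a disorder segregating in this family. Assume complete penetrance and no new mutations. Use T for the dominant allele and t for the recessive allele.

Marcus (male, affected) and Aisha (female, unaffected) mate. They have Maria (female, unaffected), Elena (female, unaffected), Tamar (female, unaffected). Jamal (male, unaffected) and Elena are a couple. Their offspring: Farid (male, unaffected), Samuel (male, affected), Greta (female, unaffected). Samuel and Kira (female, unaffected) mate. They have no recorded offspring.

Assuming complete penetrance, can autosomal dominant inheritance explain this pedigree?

Under autosomal dominant, Samuel (affected, male) cannot arise from Jamal (unaffected) × Elena (unaffected).

No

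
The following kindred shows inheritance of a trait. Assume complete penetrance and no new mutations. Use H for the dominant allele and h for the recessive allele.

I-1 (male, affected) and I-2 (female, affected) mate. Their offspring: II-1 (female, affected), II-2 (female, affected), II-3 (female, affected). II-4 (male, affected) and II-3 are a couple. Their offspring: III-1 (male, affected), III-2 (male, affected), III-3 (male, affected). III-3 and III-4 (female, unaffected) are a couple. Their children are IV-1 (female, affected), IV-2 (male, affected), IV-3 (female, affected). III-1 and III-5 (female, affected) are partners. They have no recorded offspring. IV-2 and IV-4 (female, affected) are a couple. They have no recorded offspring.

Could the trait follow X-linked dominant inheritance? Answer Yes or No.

No

Under X-linked dominant, IV-2 (affected, male) cannot arise from III-3 (affected) × III-4 (unaffected).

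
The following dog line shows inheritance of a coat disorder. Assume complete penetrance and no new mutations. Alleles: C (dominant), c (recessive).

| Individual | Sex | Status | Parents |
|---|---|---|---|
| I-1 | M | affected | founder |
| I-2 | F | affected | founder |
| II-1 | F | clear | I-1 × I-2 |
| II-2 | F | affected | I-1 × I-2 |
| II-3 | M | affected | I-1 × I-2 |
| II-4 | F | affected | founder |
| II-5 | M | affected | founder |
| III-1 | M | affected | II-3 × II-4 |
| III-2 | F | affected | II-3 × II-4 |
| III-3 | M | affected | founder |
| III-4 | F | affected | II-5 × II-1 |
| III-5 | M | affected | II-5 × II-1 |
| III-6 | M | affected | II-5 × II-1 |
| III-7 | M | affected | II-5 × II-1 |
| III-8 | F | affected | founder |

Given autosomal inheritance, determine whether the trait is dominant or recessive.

dominant

I-1 and I-2 are both affected yet have a clear child II-1. Under a recessive model two affected parents are homozygous and every child would be affected, so the trait cannot be recessive.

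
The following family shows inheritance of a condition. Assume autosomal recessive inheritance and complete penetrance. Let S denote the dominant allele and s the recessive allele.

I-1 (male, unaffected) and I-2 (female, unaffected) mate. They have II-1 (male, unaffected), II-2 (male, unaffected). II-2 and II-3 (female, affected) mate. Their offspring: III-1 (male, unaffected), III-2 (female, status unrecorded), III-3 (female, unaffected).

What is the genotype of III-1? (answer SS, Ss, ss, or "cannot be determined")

Ss

From phenotype alone, III-1 is SS or Ss.
III-1 is unaffected so carries S and received s from II-3 (ss), so III-1 is Ss.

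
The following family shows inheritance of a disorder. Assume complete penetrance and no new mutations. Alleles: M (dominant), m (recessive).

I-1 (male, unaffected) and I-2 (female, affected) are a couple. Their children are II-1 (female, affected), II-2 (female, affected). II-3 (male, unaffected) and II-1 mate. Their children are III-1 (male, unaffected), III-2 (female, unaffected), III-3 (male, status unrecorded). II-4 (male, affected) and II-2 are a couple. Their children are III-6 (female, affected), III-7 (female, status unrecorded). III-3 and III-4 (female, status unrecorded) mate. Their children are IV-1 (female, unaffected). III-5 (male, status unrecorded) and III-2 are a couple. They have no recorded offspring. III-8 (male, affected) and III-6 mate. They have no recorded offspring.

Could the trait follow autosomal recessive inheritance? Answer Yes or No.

Yes

A consistent assignment under autosomal recessive exists: I-1 Mm, I-2 mm, II-1 mm, II-2 mm, II-3 MM, II-4 mm, III-1 Mm, III-2 Mm, III-3 Mm, III-4 MM, III-5 MM, III-6 mm, III-7 mm, III-8 mm, IV-1 MM.
In this assignment every recorded phenotype matches its genotype and every non-founder's genotype is obtainable from its parents' genotypes, so the pedigree is consistent.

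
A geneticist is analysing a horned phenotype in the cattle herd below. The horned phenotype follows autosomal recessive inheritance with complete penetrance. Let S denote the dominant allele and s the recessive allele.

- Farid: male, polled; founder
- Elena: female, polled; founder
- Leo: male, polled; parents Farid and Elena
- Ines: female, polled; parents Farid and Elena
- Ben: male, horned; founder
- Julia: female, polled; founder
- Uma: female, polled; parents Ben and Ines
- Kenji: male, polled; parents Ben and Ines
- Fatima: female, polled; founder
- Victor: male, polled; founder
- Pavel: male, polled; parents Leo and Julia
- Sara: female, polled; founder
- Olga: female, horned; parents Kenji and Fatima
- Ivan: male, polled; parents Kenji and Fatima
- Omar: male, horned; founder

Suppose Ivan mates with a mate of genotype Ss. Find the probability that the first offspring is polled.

5/6

Kenji is polled so carries S and received s from Ben (ss), so Kenji is Ss.
Fatima is polled so carries S and passed s to Olga (ss), so Fatima is Ss.
Ivan is a polled offspring of Kenji (Ss) × Fatima (Ss), whose cross gives 1/4 SS : 1/2 Ss : 1/4 ss; conditioning on being polled, Ivan is SS with probability 1/3, Ss with probability 2/3.
Summing over parental genotype combinations, P(offspring is polled) = 1/3·1 + 2/3·3/4 = 5/6.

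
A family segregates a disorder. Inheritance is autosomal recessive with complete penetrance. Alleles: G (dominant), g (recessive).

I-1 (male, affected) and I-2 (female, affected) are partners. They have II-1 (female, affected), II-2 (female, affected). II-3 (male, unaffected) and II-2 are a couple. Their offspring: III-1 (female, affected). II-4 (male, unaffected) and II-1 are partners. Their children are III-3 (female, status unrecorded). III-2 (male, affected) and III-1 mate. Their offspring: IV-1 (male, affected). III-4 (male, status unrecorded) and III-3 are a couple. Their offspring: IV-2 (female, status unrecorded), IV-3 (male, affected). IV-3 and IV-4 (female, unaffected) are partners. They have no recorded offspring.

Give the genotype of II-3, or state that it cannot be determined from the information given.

Gg

From phenotype alone, II-3 is GG or Gg.
II-3 is unaffected so carries G and passed g to III-1 (gg), so II-3 is Gg.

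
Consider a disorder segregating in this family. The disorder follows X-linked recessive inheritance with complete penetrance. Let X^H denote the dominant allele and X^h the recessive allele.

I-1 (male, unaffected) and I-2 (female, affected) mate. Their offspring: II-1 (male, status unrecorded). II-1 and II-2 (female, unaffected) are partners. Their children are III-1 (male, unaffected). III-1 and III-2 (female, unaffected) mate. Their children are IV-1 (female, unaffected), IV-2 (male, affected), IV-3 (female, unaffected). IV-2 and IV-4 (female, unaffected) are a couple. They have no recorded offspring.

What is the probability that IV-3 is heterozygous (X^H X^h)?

III-1 is unaffected, so III-1 is X^H Y.
III-2 is unaffected so carries H and passed h to IV-2 (X^h Y), so III-2 is X^H X^h.
Their cross gives offspring ratios 1/2 X^H X^H : 1/2 X^H X^h. Conditioning on IV-3 being unaffected, P(X^H X^h) = 1/2 / 1 = 1/2.

1/2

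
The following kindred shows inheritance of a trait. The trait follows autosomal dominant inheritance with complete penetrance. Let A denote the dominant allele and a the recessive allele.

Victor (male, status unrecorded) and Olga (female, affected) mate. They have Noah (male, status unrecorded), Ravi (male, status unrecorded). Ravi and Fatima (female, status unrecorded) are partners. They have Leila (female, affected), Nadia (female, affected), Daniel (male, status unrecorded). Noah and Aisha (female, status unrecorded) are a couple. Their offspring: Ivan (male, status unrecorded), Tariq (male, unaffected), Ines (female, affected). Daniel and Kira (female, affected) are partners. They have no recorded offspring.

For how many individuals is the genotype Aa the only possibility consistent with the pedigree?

0

No individual's genotype is forced to Aa by the pedigree, so the count is 0.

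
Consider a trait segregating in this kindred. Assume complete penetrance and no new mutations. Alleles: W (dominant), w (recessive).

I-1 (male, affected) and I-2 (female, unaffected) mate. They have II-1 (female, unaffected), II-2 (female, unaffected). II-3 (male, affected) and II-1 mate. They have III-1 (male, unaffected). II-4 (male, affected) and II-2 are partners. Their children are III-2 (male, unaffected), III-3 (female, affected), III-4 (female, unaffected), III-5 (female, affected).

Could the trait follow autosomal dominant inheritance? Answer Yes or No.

Yes

A consistent assignment under autosomal dominant exists: I-1 Ww, I-2 ww, II-1 ww, II-2 ww, II-3 Ww, II-4 Ww, III-1 ww, III-2 ww, III-3 Ww, III-4 ww, III-5 Ww.
In this assignment every recorded phenotype matches its genotype and every non-founder's genotype is obtainable from its parents' genotypes, so the pedigree is consistent.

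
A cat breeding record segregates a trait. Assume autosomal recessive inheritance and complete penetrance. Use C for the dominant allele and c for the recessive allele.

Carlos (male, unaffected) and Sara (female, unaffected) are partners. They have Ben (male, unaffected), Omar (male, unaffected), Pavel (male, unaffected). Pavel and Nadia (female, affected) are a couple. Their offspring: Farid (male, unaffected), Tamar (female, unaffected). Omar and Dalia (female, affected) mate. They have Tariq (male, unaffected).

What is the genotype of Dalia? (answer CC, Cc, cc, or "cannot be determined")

cc

Dalia is affected, so Dalia is cc.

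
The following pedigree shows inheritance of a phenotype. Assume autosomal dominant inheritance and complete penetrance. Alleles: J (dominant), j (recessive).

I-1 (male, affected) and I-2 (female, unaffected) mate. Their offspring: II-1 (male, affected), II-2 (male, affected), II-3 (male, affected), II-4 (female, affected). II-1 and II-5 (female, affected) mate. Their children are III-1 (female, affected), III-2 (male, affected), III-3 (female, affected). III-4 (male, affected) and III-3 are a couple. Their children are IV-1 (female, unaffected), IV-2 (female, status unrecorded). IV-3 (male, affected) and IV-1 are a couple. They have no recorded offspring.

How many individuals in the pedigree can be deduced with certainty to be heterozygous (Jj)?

Obligate heterozygotes: II-1 is affected so carries J and received j from I-2 (jj), so II-1 is Jj; II-2 is affected so carries J and received j from I-2 (jj), so II-2 is Jj; II-3 is affected so carries J and received j from I-2 (jj), so II-3 is Jj; II-4 is affected so carries J and received j from I-2 (jj), so II-4 is Jj; III-3 is affected so carries J and passed j to IV-1 (jj), so III-3 is Jj; III-4 is affected so carries J and passed j to IV-1 (jj), so III-4 is Jj.
Every other individual is either homozygous by phenotype or has at least one consistent homozygous assignment, so the count is 6.

6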